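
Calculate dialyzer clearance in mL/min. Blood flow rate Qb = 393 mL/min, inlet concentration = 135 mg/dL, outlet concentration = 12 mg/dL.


K = Qb * (Cb_in - Cb_out) / Cb_in
K = 393 * (135 - 12) / 135
K = 358.1 mL/min


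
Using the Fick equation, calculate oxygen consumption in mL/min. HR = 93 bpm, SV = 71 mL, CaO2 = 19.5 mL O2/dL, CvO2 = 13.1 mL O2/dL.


CO = HR*SV = 93*71/1000 = 6.603 L/min
a-v O2 diff = 19.5 - 13.1 = 6.4 mL/dL
VO2 = CO * (CaO2-CvO2) * 10 dL/L
VO2 = 6.603 * 6.4 * 10
VO2 = 422.6 mL/min


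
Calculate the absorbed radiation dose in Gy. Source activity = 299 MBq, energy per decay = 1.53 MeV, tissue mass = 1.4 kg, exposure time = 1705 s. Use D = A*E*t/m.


A = 299 MBq = 2.9900e+08 Bq
E = 1.53 MeV = 2.45106e-13 J
D = A*E*t/m = 2.9900e+08*2.45106e-13*1705/1.4
D = 0.08925 Gy


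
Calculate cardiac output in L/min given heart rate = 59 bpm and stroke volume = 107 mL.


CO = HR * SV
CO = 59 * 107 / 1000
CO = 6.313 L/min


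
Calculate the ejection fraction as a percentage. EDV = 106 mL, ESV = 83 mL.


SV = EDV - ESV = 106 - 83 = 23 mL
EF = SV/EDV * 100 = 23/106 * 100
EF = 21.7%


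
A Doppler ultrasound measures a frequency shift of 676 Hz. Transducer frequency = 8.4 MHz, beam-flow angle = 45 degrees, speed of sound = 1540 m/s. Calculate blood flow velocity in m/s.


v = fd * c / (2 * f0 * cos(theta))
v = 676 * 1540 / (2 * 8.4000e+06 * cos(45))
v = 0.08763 m/s


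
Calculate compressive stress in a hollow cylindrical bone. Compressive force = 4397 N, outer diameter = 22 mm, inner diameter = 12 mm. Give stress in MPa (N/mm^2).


A = pi*(r_o^2 - r_i^2)
r_o = 11 mm, r_i = 6 mm
A = 267.035 mm^2
sigma = F/A = 4397 / 267.035
sigma = 16.47 MPa


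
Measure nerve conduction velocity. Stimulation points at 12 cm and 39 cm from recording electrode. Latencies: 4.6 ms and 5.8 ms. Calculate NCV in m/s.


Distance = (39 - 12) / 100 = 0.27 m
dt = (5.8 - 4.6) / 1000 = 0.0012 s
NCV = dist / dt = 225 m/s


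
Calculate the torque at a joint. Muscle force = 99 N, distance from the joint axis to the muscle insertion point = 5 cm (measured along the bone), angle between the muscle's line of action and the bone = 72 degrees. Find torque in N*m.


Torque = F * d * sin(theta)   (moment arm = d*sin(theta))
d = 5 cm = 0.05 m
Torque = 99 * 0.05 * sin(72)
Torque = 4.708 N*m


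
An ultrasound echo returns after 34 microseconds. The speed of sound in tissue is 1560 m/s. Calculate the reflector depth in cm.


depth = c * t / 2
t = 34 us = 3.4000e-05 s
depth = 1560 * 3.4000e-05 / 2
depth = 0.02652 m = 2.652 cm


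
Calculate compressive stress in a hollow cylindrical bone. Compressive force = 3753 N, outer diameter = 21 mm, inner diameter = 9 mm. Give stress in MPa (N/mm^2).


A = pi*(r_o^2 - r_i^2)
r_o = 10.5 mm, r_i = 4.5 mm
A = 282.743 mm^2
sigma = F/A = 3753 / 282.743
sigma = 13.27 MPa


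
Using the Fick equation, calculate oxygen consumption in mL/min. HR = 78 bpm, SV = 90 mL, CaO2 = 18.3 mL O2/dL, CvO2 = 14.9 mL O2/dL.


CO = HR*SV = 78*90/1000 = 7.02 L/min
a-v O2 diff = 18.3 - 14.9 = 3.4 mL/dL
VO2 = CO * (CaO2-CvO2) * 10 dL/L
VO2 = 7.02 * 3.4 * 10
VO2 = 238.7 mL/min


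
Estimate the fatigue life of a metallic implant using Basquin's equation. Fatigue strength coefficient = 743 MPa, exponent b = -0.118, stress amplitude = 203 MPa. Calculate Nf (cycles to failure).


sigma_a = sigma_f' * (2Nf)^b
2Nf = (sigma_a/sigma_f')^(1/b)
2Nf = (203/743)^(1/-0.118)
2Nf = 59615.955
Nf = 2.981e+04


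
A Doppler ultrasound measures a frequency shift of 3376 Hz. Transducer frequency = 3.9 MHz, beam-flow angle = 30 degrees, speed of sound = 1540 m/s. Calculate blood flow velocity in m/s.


v = fd * c / (2 * f0 * cos(theta))
v = 3376 * 1540 / (2 * 3.9000e+06 * cos(30))
v = 0.7697 m/s


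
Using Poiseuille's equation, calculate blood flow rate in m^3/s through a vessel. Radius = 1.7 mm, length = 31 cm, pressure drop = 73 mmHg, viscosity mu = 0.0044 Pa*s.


Q = pi*r^4*dP / (8*mu*L)
r = 0.0017 m, L = 0.31 m
dP = 73 mmHg = 9732.506 Pa
Q = 2.3403e-05 m^3/s


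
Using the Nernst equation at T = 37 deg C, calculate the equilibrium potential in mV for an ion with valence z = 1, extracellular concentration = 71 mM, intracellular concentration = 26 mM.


E = (RT/(zF)) * ln(C_out/C_in)
T = 37 + 273.15 = 310.15 K
E = (8.314 * 310.15 / (1 * 96485)) * ln(71/26)
E = 26.85 mV


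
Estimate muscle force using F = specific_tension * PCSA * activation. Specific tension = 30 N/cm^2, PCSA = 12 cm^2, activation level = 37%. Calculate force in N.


F = sigma * PCSA * activation
F = 30 * 12 * 0.37
F = 133.2 N


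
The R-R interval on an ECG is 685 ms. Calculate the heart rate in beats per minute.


HR = 60 / RR_interval(s)
RR = 685 ms = 0.685 s
HR = 60 / 0.685 = 87.59 bpm


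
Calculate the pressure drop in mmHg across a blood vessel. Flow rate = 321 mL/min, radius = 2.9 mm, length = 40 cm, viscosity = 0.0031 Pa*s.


dP = 8*mu*L*Q / (pi*r^4)
Q = 321 mL/min = 5.35e-06 m^3/s
dP = 238.849 Pa = 238.849 / 133.322 mmHg = 1.792 mmHg


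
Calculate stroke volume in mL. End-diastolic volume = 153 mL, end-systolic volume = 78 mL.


SV = EDV - ESV
SV = 153 - 78
SV = 75 mL


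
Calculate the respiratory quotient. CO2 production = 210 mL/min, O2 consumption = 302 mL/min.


RQ = VCO2 / VO2
RQ = 210 / 302
RQ = 0.6954


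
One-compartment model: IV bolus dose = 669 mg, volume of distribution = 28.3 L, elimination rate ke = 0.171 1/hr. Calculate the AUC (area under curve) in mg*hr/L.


C0 = Dose/Vd = 669/28.3 = 23.6396 mg/L
AUC = C0/ke = 23.6396/0.171
AUC = 138.2 mg*hr/L


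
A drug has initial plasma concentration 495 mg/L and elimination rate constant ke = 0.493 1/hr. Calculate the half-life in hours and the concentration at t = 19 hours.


t_half = ln(2) / ke = 0.693147 / 0.493 = 1.406 hr
C(t) = C0 * exp(-ke*t) = 495 * exp(-0.493*19)
C(19) = 0.04232 mg/L


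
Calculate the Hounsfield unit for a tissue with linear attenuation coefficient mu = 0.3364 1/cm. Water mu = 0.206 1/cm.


HU = ((mu_tissue - mu_water) / mu_water) * 1000
HU = ((0.3364 - 0.206) / 0.206) * 1000
HU = 633


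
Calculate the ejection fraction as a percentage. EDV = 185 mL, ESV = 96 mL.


SV = EDV - ESV = 185 - 96 = 89 mL
EF = SV/EDV * 100 = 89/185 * 100
EF = 48.11%


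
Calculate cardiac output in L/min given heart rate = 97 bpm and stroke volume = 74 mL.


CO = HR * SV
CO = 97 * 74 / 1000
CO = 7.178 L/min


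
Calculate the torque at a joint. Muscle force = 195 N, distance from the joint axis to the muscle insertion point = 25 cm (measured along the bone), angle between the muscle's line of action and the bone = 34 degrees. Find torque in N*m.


Torque = F * d * sin(theta)   (moment arm = d*sin(theta))
d = 25 cm = 0.25 m
Torque = 195 * 0.25 * sin(34)
Torque = 27.26 N*m


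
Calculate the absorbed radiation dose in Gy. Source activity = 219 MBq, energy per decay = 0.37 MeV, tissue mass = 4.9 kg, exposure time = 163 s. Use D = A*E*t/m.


A = 219 MBq = 2.1900e+08 Bq
E = 0.37 MeV = 5.9274e-14 J
D = A*E*t/m = 2.1900e+08*5.9274e-14*163/4.9
D = 4.3182e-04 Gy


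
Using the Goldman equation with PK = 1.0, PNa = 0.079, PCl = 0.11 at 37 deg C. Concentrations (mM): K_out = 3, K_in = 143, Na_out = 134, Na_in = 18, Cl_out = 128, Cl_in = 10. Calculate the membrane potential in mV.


Vm = (RT/F)*ln((PK*Ko + PNa*Nao + PCl*Cli)/(PK*Ki + PNa*Nai + PCl*Clo))
Numer = 14.686, Denom = 158.502
Vm = -63.58 mV


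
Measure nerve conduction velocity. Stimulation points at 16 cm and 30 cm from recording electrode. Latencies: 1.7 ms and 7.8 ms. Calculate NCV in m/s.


Distance = (30 - 16) / 100 = 0.14 m
dt = (7.8 - 1.7) / 1000 = 0.0061 s
NCV = dist / dt = 22.95 m/s


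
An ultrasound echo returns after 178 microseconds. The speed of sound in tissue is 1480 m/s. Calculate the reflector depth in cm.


depth = c * t / 2
t = 178 us = 1.7800e-04 s
depth = 1480 * 1.7800e-04 / 2
depth = 0.13172 m = 13.172 cm


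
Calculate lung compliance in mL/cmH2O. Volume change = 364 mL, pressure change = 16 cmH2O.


C = dV / dP
C = 364 / 16
C = 22.75 mL/cmH2O


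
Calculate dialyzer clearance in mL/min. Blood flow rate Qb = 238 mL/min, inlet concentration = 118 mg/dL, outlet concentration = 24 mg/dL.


K = Qb * (Cb_in - Cb_out) / Cb_in
K = 238 * (118 - 24) / 118
K = 189.6 mL/min


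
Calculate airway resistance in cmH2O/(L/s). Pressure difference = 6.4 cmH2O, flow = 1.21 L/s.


R = dP / flow
R = 6.4 / 1.21
R = 5.289 cmH2O/(L/s)


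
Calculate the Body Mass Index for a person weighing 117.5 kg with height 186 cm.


BMI = weight / height^2
height = 186 cm = 1.86 m
BMI = 117.5 / 1.86^2
BMI = 33.96 kg/m^2


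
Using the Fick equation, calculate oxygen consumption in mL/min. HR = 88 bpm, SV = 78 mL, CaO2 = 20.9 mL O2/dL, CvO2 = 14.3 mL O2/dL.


CO = HR*SV = 88*78/1000 = 6.864 L/min
a-v O2 diff = 20.9 - 14.3 = 6.6 mL/dL
VO2 = CO * (CaO2-CvO2) * 10 dL/L
VO2 = 6.864 * 6.6 * 10
VO2 = 453 mL/min


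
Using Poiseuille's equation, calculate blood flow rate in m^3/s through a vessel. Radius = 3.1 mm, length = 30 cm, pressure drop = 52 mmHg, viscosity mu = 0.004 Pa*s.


Q = pi*r^4*dP / (8*mu*L)
r = 0.0031 m, L = 0.3 m
dP = 52 mmHg = 6932.744 Pa
Q = 2.0952e-04 m^3/s


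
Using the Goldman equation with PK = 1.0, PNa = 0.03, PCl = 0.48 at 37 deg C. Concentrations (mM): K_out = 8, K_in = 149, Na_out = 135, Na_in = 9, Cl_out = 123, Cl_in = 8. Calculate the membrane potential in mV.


Vm = (RT/F)*ln((PK*Ko + PNa*Nao + PCl*Cli)/(PK*Ki + PNa*Nai + PCl*Clo))
Numer = 15.89, Denom = 208.31
Vm = -68.77 mV


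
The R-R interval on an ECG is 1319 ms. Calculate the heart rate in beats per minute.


HR = 60 / RR_interval(s)
RR = 1319 ms = 1.319 s
HR = 60 / 1.319 = 45.49 bpm


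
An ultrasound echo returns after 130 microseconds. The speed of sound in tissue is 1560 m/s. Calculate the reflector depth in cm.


depth = c * t / 2
t = 130 us = 1.3000e-04 s
depth = 1560 * 1.3000e-04 / 2
depth = 0.1014 m = 10.14 cm


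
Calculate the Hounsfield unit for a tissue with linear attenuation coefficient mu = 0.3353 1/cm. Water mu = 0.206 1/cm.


HU = ((mu_tissue - mu_water) / mu_water) * 1000
HU = ((0.3353 - 0.206) / 0.206) * 1000
HU = 627.7


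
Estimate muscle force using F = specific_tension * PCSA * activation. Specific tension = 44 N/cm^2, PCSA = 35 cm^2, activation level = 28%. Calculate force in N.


F = sigma * PCSA * activation
F = 44 * 35 * 0.28
F = 431.2 N


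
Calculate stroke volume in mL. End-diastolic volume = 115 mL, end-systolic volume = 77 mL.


SV = EDV - ESV
SV = 115 - 77
SV = 38 mL


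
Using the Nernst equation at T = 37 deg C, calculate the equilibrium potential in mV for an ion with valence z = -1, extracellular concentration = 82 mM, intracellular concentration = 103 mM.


E = (RT/(zF)) * ln(C_out/C_in)
T = 37 + 273.15 = 310.15 K
E = (8.314 * 310.15 / (-1 * 96485)) * ln(82/103)
E = 6.094 mV


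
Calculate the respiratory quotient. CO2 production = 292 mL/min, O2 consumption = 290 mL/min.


RQ = VCO2 / VO2
RQ = 292 / 290
RQ = 1.007


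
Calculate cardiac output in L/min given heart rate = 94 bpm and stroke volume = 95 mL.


CO = HR * SV
CO = 94 * 95 / 1000
CO = 8.93 L/min


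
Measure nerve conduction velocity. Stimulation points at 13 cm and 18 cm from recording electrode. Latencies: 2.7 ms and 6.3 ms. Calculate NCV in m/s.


Distance = (18 - 13) / 100 = 0.05 m
dt = (6.3 - 2.7) / 1000 = 0.0036 s
NCV = dist / dt = 13.89 m/s


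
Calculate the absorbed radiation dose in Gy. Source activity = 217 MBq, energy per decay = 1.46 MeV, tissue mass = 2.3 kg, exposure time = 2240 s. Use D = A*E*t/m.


A = 217 MBq = 2.1700e+08 Bq
E = 1.46 MeV = 2.33892e-13 J
D = A*E*t/m = 2.1700e+08*2.33892e-13*2240/2.3
D = 0.04943 Gy


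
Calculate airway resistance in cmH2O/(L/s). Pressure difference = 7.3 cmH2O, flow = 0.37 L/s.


R = dP / flow
R = 7.3 / 0.37
R = 19.73 cmH2O/(L/s)


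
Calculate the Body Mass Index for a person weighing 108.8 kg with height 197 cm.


BMI = weight / height^2
height = 197 cm = 1.97 m
BMI = 108.8 / 1.97^2
BMI = 28.03 kg/m^2


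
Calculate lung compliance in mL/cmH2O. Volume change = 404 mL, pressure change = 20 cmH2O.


C = dV / dP
C = 404 / 20
C = 20.2 mL/cmH2O


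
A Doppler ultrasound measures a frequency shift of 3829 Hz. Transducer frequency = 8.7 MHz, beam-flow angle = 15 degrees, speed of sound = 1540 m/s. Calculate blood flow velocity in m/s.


v = fd * c / (2 * f0 * cos(theta))
v = 3829 * 1540 / (2 * 8.7000e+06 * cos(15))
v = 0.3508 m/s


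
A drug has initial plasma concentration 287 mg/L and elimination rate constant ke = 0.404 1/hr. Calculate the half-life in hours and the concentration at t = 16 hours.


t_half = ln(2) / ke = 0.693147 / 0.404 = 1.716 hr
C(t) = C0 * exp(-ke*t) = 287 * exp(-0.404*16)
C(16) = 0.4473 mg/L


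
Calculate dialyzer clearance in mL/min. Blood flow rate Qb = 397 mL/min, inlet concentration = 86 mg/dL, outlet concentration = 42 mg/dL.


K = Qb * (Cb_in - Cb_out) / Cb_in
K = 397 * (86 - 42) / 86
K = 203.1 mL/min


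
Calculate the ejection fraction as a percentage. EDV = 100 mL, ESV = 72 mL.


SV = EDV - ESV = 100 - 72 = 28 mL
EF = SV/EDV * 100 = 28/100 * 100
EF = 28%


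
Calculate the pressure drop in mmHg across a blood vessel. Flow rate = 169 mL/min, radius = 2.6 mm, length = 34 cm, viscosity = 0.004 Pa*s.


dP = 8*mu*L*Q / (pi*r^4)
Q = 169 mL/min = 2.81667e-06 m^3/s
dP = 213.463 Pa = 213.463 / 133.322 mmHg = 1.601 mmHg


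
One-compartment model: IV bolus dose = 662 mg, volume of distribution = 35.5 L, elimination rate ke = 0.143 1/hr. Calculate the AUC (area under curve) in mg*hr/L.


C0 = Dose/Vd = 662/35.5 = 18.6479 mg/L
AUC = C0/ke = 18.6479/0.143
AUC = 130.4 mg*hr/L


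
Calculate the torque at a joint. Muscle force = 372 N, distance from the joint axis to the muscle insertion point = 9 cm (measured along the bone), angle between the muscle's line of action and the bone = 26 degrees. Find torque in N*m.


Torque = F * d * sin(theta)   (moment arm = d*sin(theta))
d = 9 cm = 0.09 m
Torque = 372 * 0.09 * sin(26)
Torque = 14.68 N*m


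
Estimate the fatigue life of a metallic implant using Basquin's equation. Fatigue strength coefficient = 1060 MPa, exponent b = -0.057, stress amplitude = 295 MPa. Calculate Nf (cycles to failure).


sigma_a = sigma_f' * (2Nf)^b
2Nf = (sigma_a/sigma_f')^(1/b)
2Nf = (295/1060)^(1/-0.057)
2Nf = 5.5632771e+09
Nf = 2.7816e+09


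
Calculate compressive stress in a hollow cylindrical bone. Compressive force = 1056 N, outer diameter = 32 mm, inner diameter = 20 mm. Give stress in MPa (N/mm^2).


A = pi*(r_o^2 - r_i^2)
r_o = 16 mm, r_i = 10 mm
A = 490.088 mm^2
sigma = F/A = 1056 / 490.088
sigma = 2.155 MPa


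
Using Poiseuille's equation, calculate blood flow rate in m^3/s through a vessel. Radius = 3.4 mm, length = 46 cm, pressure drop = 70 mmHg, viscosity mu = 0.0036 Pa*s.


Q = pi*r^4*dP / (8*mu*L)
r = 0.0034 m, L = 0.46 m
dP = 70 mmHg = 9332.54 Pa
Q = 2.9574e-04 m^3/s


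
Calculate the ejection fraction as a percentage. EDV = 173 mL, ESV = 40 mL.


SV = EDV - ESV = 173 - 40 = 133 mL
EF = SV/EDV * 100 = 133/173 * 100
EF = 76.88%


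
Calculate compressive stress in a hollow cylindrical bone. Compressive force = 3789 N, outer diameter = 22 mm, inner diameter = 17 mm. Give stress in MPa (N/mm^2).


A = pi*(r_o^2 - r_i^2)
r_o = 11 mm, r_i = 8.5 mm
A = 153.153 mm^2
sigma = F/A = 3789 / 153.153
sigma = 24.74 MPa


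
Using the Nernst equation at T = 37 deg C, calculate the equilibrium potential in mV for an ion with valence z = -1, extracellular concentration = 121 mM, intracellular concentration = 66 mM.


E = (RT/(zF)) * ln(C_out/C_in)
T = 37 + 273.15 = 310.15 K
E = (8.314 * 310.15 / (-1 * 96485)) * ln(121/66)
E = -16.2 mV


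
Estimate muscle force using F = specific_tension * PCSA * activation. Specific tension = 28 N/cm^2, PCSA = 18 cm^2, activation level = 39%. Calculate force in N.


F = sigma * PCSA * activation
F = 28 * 18 * 0.39
F = 196.6 N


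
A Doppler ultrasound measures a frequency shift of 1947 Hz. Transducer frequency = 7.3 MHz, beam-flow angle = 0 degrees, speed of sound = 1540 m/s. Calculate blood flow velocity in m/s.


v = fd * c / (2 * f0 * cos(theta))
v = 1947 * 1540 / (2 * 7.3000e+06 * cos(0))
v = 0.2054 m/s


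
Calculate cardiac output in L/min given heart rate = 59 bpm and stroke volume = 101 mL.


CO = HR * SV
CO = 59 * 101 / 1000
CO = 5.959 L/min


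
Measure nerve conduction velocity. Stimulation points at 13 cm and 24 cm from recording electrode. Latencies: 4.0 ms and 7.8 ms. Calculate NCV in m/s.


Distance = (24 - 13) / 100 = 0.11 m
dt = (7.8 - 4.0) / 1000 = 0.0038 s
NCV = dist / dt = 28.95 m/s


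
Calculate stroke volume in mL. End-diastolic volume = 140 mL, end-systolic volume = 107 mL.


SV = EDV - ESV
SV = 140 - 107
SV = 33 mL


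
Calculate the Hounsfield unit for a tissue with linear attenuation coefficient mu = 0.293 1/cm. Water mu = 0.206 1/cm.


HU = ((mu_tissue - mu_water) / mu_water) * 1000
HU = ((0.293 - 0.206) / 0.206) * 1000
HU = 422.3


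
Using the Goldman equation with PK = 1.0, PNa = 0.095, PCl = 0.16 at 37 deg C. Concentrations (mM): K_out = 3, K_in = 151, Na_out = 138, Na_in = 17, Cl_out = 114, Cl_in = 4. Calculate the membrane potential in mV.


Vm = (RT/F)*ln((PK*Ko + PNa*Nao + PCl*Cli)/(PK*Ki + PNa*Nai + PCl*Clo))
Numer = 16.75, Denom = 170.855
Vm = -62.07 mV


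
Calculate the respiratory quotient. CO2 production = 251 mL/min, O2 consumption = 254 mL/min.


RQ = VCO2 / VO2
RQ = 251 / 254
RQ = 0.9882


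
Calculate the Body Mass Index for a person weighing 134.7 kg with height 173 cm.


BMI = weight / height^2
height = 173 cm = 1.73 m
BMI = 134.7 / 1.73^2
BMI = 45.01 kg/m^2


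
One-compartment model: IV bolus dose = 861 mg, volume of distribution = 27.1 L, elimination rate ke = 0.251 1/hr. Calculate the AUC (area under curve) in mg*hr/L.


C0 = Dose/Vd = 861/27.1 = 31.7712 mg/L
AUC = C0/ke = 31.7712/0.251
AUC = 126.6 mg*hr/L


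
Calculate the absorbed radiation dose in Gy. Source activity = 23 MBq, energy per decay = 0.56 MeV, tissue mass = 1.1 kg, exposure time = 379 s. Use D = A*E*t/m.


A = 23 MBq = 2.3000e+07 Bq
E = 0.56 MeV = 8.9712e-14 J
D = A*E*t/m = 2.3000e+07*8.9712e-14*379/1.1
D = 7.1093e-04 Gy


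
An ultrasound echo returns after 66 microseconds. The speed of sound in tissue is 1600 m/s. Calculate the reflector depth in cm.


depth = c * t / 2
t = 66 us = 6.6000e-05 s
depth = 1600 * 6.6000e-05 / 2
depth = 0.0528 m = 5.28 cm


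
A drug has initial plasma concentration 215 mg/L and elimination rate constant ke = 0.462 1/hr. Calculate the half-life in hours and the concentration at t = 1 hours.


t_half = ln(2) / ke = 0.693147 / 0.462 = 1.5 hr
C(t) = C0 * exp(-ke*t) = 215 * exp(-0.462*1)
C(1) = 135.5 mg/L


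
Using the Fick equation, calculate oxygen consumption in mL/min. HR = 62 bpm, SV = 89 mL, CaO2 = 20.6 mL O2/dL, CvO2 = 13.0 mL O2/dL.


CO = HR*SV = 62*89/1000 = 5.518 L/min
a-v O2 diff = 20.6 - 13.0 = 7.6 mL/dL
VO2 = CO * (CaO2-CvO2) * 10 dL/L
VO2 = 5.518 * 7.6 * 10
VO2 = 419.4 mL/min


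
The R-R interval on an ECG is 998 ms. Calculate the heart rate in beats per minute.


HR = 60 / RR_interval(s)
RR = 998 ms = 0.998 s
HR = 60 / 0.998 = 60.12 bpm


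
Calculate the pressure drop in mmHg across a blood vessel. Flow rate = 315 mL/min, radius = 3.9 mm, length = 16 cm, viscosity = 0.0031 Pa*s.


dP = 8*mu*L*Q / (pi*r^4)
Q = 315 mL/min = 5.25e-06 m^3/s
dP = 28.6631 Pa = 28.6631 / 133.322 mmHg = 0.215 mmHg


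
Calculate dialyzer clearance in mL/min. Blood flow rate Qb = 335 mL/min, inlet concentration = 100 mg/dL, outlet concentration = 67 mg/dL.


K = Qb * (Cb_in - Cb_out) / Cb_in
K = 335 * (100 - 67) / 100
K = 110.5 mL/min


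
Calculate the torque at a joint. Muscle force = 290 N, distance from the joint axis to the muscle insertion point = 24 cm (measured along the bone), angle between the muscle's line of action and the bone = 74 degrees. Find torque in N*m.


Torque = F * d * sin(theta)   (moment arm = d*sin(theta))
d = 24 cm = 0.24 m
Torque = 290 * 0.24 * sin(74)
Torque = 66.9 N*m


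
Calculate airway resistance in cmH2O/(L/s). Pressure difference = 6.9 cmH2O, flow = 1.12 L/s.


R = dP / flow
R = 6.9 / 1.12
R = 6.161 cmH2O/(L/s)


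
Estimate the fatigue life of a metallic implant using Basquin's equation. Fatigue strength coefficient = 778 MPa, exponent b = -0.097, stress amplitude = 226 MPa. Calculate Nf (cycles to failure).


sigma_a = sigma_f' * (2Nf)^b
2Nf = (sigma_a/sigma_f')^(1/b)
2Nf = (226/778)^(1/-0.097)
2Nf = 342573.85
Nf = 1.713e+05


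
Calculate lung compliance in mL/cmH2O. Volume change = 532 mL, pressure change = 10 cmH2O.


C = dV / dP
C = 532 / 10
C = 53.2 mL/cmH2O


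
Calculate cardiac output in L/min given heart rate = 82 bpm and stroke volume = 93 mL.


CO = HR * SV
CO = 82 * 93 / 1000
CO = 7.626 L/min


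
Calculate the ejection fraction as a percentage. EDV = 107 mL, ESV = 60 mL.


SV = EDV - ESV = 107 - 60 = 47 mL
EF = SV/EDV * 100 = 47/107 * 100
EF = 43.93%


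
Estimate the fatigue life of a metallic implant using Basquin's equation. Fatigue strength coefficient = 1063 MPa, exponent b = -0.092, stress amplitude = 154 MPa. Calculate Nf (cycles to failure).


sigma_a = sigma_f' * (2Nf)^b
2Nf = (sigma_a/sigma_f')^(1/b)
2Nf = (154/1063)^(1/-0.092)
2Nf = 1.3173512e+09
Nf = 6.5868e+08


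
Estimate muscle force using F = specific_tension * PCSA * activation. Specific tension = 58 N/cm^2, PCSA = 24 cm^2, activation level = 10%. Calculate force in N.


F = sigma * PCSA * activation
F = 58 * 24 * 0.1
F = 139.2 N


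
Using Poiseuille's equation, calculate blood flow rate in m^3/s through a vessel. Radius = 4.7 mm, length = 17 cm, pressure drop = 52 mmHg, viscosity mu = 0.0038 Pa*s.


Q = pi*r^4*dP / (8*mu*L)
r = 0.0047 m, L = 0.17 m
dP = 52 mmHg = 6932.744 Pa
Q = 0.002056 m^3/s


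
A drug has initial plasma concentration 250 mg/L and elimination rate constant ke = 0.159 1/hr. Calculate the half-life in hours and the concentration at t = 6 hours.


t_half = ln(2) / ke = 0.693147 / 0.159 = 4.359 hr
C(t) = C0 * exp(-ke*t) = 250 * exp(-0.159*6)
C(6) = 96.3 mg/L


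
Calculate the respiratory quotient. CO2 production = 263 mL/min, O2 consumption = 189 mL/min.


RQ = VCO2 / VO2
RQ = 263 / 189
RQ = 1.392


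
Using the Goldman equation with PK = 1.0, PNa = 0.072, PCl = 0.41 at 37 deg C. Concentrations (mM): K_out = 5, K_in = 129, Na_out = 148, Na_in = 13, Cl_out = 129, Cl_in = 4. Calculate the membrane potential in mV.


Vm = (RT/F)*ln((PK*Ko + PNa*Nao + PCl*Cli)/(PK*Ki + PNa*Nai + PCl*Clo))
Numer = 17.296, Denom = 182.826
Vm = -63.02 mV


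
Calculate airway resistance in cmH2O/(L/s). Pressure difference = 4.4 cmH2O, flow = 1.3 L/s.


R = dP / flow
R = 4.4 / 1.3
R = 3.385 cmH2O/(L/s)


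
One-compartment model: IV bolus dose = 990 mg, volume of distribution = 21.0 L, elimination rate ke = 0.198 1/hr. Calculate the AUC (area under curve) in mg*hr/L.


C0 = Dose/Vd = 990/21.0 = 47.1429 mg/L
AUC = C0/ke = 47.1429/0.198
AUC = 238.1 mg*hr/L


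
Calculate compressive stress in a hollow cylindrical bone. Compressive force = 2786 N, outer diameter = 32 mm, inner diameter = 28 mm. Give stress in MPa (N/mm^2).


A = pi*(r_o^2 - r_i^2)
r_o = 16 mm, r_i = 14 mm
A = 188.496 mm^2
sigma = F/A = 2786 / 188.496
sigma = 14.78 MPa


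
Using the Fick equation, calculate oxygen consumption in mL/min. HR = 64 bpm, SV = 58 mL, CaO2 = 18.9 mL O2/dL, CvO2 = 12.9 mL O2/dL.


CO = HR*SV = 64*58/1000 = 3.712 L/min
a-v O2 diff = 18.9 - 12.9 = 6 mL/dL
VO2 = CO * (CaO2-CvO2) * 10 dL/L
VO2 = 3.712 * 6 * 10
VO2 = 222.7 mL/min


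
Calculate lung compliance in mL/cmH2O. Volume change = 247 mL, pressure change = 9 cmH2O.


C = dV / dP
C = 247 / 9
C = 27.44 mL/cmH2O


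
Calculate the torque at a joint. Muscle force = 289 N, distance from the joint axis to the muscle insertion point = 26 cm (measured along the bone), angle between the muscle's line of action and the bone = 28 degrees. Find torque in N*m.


Torque = F * d * sin(theta)   (moment arm = d*sin(theta))
d = 26 cm = 0.26 m
Torque = 289 * 0.26 * sin(28)
Torque = 35.28 N*m


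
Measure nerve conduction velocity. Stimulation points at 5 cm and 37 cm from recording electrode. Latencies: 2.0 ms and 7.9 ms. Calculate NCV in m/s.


Distance = (37 - 5) / 100 = 0.32 m
dt = (7.9 - 2.0) / 1000 = 0.0059 s
NCV = dist / dt = 54.24 m/s


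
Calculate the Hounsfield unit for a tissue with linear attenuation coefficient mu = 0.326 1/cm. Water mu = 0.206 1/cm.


HU = ((mu_tissue - mu_water) / mu_water) * 1000
HU = ((0.326 - 0.206) / 0.206) * 1000
HU = 582.5


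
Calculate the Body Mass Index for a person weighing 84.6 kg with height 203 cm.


BMI = weight / height^2
height = 203 cm = 2.03 m
BMI = 84.6 / 2.03^2
BMI = 20.53 kg/m^2


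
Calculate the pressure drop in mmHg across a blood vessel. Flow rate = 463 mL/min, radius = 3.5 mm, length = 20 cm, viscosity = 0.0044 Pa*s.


dP = 8*mu*L*Q / (pi*r^4)
Q = 463 mL/min = 7.71667e-06 m^3/s
dP = 115.234 Pa = 115.234 / 133.322 mmHg = 0.8643 mmHg


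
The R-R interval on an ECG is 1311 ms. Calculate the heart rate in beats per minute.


HR = 60 / RR_interval(s)
RR = 1311 ms = 1.311 s
HR = 60 / 1.311 = 45.77 bpm


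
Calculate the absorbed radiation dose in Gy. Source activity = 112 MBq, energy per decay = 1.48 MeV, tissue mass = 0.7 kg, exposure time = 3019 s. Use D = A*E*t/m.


A = 112 MBq = 1.1200e+08 Bq
E = 1.48 MeV = 2.37096e-13 J
D = A*E*t/m = 1.1200e+08*2.37096e-13*3019/0.7
D = 0.1145 Gy


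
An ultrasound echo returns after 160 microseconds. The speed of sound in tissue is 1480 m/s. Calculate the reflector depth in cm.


depth = c * t / 2
t = 160 us = 1.6000e-04 s
depth = 1480 * 1.6000e-04 / 2
depth = 0.1184 m = 11.84 cm


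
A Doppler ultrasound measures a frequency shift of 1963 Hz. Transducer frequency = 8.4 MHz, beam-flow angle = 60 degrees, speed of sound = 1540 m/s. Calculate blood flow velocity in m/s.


v = fd * c / (2 * f0 * cos(theta))
v = 1963 * 1540 / (2 * 8.4000e+06 * cos(60))
v = 0.3599 m/s


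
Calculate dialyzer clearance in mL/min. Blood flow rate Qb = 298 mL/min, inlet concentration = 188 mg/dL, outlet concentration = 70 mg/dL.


K = Qb * (Cb_in - Cb_out) / Cb_in
K = 298 * (188 - 70) / 188
K = 187 mL/min


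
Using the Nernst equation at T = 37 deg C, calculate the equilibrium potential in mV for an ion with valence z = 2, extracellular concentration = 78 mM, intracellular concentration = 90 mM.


E = (RT/(zF)) * ln(C_out/C_in)
T = 37 + 273.15 = 310.15 K
E = (8.314 * 310.15 / (2 * 96485)) * ln(78/90)
E = -1.912 mV


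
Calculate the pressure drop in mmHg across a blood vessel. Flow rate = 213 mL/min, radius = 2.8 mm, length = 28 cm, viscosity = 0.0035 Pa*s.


dP = 8*mu*L*Q / (pi*r^4)
Q = 213 mL/min = 3.55e-06 m^3/s
dP = 144.133 Pa = 144.133 / 133.322 mmHg = 1.081 mmHg


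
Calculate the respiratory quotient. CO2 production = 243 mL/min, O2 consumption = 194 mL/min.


RQ = VCO2 / VO2
RQ = 243 / 194
RQ = 1.253


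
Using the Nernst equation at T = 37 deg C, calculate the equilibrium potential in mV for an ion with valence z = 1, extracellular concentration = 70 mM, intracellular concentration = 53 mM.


E = (RT/(zF)) * ln(C_out/C_in)
T = 37 + 273.15 = 310.15 K
E = (8.314 * 310.15 / (1 * 96485)) * ln(70/53)
E = 7.435 mV


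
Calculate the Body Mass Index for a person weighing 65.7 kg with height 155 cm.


BMI = weight / height^2
height = 155 cm = 1.55 m
BMI = 65.7 / 1.55^2
BMI = 27.35 kg/m^2


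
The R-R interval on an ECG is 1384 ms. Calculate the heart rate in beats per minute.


HR = 60 / RR_interval(s)
RR = 1384 ms = 1.384 s
HR = 60 / 1.384 = 43.35 bpm


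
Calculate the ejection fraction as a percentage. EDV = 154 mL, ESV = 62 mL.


SV = EDV - ESV = 154 - 62 = 92 mL
EF = SV/EDV * 100 = 92/154 * 100
EF = 59.74%


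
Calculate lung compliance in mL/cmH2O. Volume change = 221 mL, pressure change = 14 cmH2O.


C = dV / dP
C = 221 / 14
C = 15.79 mL/cmH2O


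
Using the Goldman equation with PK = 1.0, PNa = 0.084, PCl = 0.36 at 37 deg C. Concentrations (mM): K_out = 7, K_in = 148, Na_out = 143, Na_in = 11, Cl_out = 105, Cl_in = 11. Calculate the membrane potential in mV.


Vm = (RT/F)*ln((PK*Ko + PNa*Nao + PCl*Cli)/(PK*Ki + PNa*Nai + PCl*Clo))
Numer = 22.972, Denom = 186.724
Vm = -56 mV


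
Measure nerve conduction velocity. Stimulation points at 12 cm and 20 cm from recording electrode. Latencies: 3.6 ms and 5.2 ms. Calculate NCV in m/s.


Distance = (20 - 12) / 100 = 0.08 m
dt = (5.2 - 3.6) / 1000 = 0.0016 s
NCV = dist / dt = 50 m/s


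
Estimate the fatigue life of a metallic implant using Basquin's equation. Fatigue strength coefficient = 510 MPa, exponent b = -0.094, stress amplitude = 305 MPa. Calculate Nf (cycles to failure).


sigma_a = sigma_f' * (2Nf)^b
2Nf = (sigma_a/sigma_f')^(1/b)
2Nf = (305/510)^(1/-0.094)
2Nf = 237.25553
Nf = 118.6


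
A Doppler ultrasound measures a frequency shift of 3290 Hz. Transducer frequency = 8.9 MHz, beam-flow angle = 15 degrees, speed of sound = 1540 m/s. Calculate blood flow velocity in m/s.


v = fd * c / (2 * f0 * cos(theta))
v = 3290 * 1540 / (2 * 8.9000e+06 * cos(15))
v = 0.2947 m/s


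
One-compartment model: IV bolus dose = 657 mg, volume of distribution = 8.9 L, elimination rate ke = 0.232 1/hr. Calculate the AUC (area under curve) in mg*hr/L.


C0 = Dose/Vd = 657/8.9 = 73.8202 mg/L
AUC = C0/ke = 73.8202/0.232
AUC = 318.2 mg*hr/L


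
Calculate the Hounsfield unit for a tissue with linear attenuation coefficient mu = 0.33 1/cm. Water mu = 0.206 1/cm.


HU = ((mu_tissue - mu_water) / mu_water) * 1000
HU = ((0.33 - 0.206) / 0.206) * 1000
HU = 601.9


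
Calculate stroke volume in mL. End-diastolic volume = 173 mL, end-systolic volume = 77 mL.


SV = EDV - ESV
SV = 173 - 77
SV = 96 mL


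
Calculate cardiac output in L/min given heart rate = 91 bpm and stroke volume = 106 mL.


CO = HR * SV
CO = 91 * 106 / 1000
CO = 9.646 L/min


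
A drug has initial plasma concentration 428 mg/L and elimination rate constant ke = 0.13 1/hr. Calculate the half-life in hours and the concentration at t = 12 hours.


t_half = ln(2) / ke = 0.693147 / 0.13 = 5.332 hr
C(t) = C0 * exp(-ke*t) = 428 * exp(-0.13*12)
C(12) = 89.94 mg/L


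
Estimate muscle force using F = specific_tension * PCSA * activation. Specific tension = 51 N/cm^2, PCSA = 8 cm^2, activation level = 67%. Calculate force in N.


F = sigma * PCSA * activation
F = 51 * 8 * 0.67
F = 273.4 N


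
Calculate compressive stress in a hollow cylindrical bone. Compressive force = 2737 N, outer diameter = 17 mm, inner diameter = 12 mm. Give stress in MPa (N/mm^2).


A = pi*(r_o^2 - r_i^2)
r_o = 8.5 mm, r_i = 6 mm
A = 113.883 mm^2
sigma = F/A = 2737 / 113.883
sigma = 24.03 MPa


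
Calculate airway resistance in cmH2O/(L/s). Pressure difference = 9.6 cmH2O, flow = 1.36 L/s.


R = dP / flow
R = 9.6 / 1.36
R = 7.059 cmH2O/(L/s)


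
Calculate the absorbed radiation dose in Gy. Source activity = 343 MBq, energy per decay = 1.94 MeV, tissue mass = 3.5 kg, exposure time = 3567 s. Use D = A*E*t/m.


A = 343 MBq = 3.4300e+08 Bq
E = 1.94 MeV = 3.10788e-13 J
D = A*E*t/m = 3.4300e+08*3.10788e-13*3567/3.5
D = 0.1086 Gy


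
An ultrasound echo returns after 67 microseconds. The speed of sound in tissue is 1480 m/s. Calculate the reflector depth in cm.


depth = c * t / 2
t = 67 us = 6.7000e-05 s
depth = 1480 * 6.7000e-05 / 2
depth = 0.04958 m = 4.958 cm


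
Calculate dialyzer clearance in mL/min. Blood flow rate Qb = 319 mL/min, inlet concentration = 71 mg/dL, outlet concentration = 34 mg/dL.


K = Qb * (Cb_in - Cb_out) / Cb_in
K = 319 * (71 - 34) / 71
K = 166.2 mL/min


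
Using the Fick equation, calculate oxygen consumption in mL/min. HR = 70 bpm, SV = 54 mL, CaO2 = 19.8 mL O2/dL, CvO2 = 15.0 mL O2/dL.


CO = HR*SV = 70*54/1000 = 3.78 L/min
a-v O2 diff = 19.8 - 15.0 = 4.8 mL/dL
VO2 = CO * (CaO2-CvO2) * 10 dL/L
VO2 = 3.78 * 4.8 * 10
VO2 = 181.4 mL/min


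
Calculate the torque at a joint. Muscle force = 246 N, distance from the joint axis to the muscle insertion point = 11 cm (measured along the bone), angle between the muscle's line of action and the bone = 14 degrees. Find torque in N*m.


Torque = F * d * sin(theta)   (moment arm = d*sin(theta))
d = 11 cm = 0.11 m
Torque = 246 * 0.11 * sin(14)
Torque = 6.546 N*m


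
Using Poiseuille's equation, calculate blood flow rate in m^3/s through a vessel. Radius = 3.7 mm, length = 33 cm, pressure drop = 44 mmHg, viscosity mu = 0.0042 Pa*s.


Q = pi*r^4*dP / (8*mu*L)
r = 0.0037 m, L = 0.33 m
dP = 44 mmHg = 5866.168 Pa
Q = 3.1150e-04 m^3/s


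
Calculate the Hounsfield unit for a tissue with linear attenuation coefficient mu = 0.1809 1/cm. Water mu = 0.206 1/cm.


HU = ((mu_tissue - mu_water) / mu_water) * 1000
HU = ((0.1809 - 0.206) / 0.206) * 1000
HU = -121.8


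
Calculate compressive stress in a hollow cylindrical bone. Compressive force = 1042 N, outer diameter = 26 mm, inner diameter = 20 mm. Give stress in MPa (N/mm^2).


A = pi*(r_o^2 - r_i^2)
r_o = 13 mm, r_i = 10 mm
A = 216.77 mm^2
sigma = F/A = 1042 / 216.77
sigma = 4.807 MPa


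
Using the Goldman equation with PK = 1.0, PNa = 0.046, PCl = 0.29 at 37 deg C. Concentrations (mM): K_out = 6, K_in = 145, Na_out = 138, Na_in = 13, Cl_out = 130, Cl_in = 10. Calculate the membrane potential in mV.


Vm = (RT/F)*ln((PK*Ko + PNa*Nao + PCl*Cli)/(PK*Ki + PNa*Nai + PCl*Clo))
Numer = 15.248, Denom = 183.298
Vm = -66.46 mV


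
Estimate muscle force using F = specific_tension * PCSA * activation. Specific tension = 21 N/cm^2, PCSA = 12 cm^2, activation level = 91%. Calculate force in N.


F = sigma * PCSA * activation
F = 21 * 12 * 0.91
F = 229.3 N


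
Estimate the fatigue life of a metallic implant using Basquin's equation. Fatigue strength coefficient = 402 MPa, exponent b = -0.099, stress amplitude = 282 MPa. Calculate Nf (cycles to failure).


sigma_a = sigma_f' * (2Nf)^b
2Nf = (sigma_a/sigma_f')^(1/b)
2Nf = (282/402)^(1/-0.099)
2Nf = 35.918871
Nf = 17.96


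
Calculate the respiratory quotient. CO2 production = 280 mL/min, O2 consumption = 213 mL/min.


RQ = VCO2 / VO2
RQ = 280 / 213
RQ = 1.315


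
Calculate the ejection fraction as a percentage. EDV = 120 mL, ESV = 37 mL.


SV = EDV - ESV = 120 - 37 = 83 mL
EF = SV/EDV * 100 = 83/120 * 100
EF = 69.17%


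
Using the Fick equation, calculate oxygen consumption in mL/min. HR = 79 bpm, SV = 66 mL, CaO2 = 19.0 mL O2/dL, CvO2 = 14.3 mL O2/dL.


CO = HR*SV = 79*66/1000 = 5.214 L/min
a-v O2 diff = 19.0 - 14.3 = 4.7 mL/dL
VO2 = CO * (CaO2-CvO2) * 10 dL/L
VO2 = 5.214 * 4.7 * 10
VO2 = 245.1 mL/min


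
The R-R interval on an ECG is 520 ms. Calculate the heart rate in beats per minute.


HR = 60 / RR_interval(s)
RR = 520 ms = 0.52 s
HR = 60 / 0.52 = 115.4 bpm


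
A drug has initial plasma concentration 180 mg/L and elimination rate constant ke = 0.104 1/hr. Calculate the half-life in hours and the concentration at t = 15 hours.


t_half = ln(2) / ke = 0.693147 / 0.104 = 6.665 hr
C(t) = C0 * exp(-ke*t) = 180 * exp(-0.104*15)
C(15) = 37.82 mg/L


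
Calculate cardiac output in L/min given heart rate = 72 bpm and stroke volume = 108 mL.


CO = HR * SV
CO = 72 * 108 / 1000
CO = 7.776 L/min


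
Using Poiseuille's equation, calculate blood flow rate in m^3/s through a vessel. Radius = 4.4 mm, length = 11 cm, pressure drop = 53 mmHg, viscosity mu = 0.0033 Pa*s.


Q = pi*r^4*dP / (8*mu*L)
r = 0.0044 m, L = 0.11 m
dP = 53 mmHg = 7066.066 Pa
Q = 0.002865 m^3/s


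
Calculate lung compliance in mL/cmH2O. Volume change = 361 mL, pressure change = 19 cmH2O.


C = dV / dP
C = 361 / 19
C = 19 mL/cmH2O


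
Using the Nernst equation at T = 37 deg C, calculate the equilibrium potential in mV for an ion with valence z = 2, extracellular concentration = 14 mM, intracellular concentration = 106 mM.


E = (RT/(zF)) * ln(C_out/C_in)
T = 37 + 273.15 = 310.15 K
E = (8.314 * 310.15 / (2 * 96485)) * ln(14/106)
E = -27.05 mV


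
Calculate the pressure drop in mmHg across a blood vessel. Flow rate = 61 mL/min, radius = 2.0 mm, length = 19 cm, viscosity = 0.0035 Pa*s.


dP = 8*mu*L*Q / (pi*r^4)
Q = 61 mL/min = 1.01667e-06 m^3/s
dP = 107.602 Pa = 107.602 / 133.322 mmHg = 0.8071 mmHg


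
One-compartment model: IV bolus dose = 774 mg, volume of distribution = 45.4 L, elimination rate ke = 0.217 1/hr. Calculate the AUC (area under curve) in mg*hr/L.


C0 = Dose/Vd = 774/45.4 = 17.0485 mg/L
AUC = C0/ke = 17.0485/0.217
AUC = 78.56 mg*hr/L


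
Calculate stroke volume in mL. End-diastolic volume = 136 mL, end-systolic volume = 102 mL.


SV = EDV - ESV
SV = 136 - 102
SV = 34 mL


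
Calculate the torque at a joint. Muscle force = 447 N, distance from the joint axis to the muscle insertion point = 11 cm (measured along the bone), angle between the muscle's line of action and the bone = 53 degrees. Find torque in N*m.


Torque = F * d * sin(theta)   (moment arm = d*sin(theta))
d = 11 cm = 0.11 m
Torque = 447 * 0.11 * sin(53)
Torque = 39.27 N*m


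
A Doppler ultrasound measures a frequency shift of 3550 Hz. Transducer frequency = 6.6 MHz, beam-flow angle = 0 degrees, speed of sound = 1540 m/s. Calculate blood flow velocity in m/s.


v = fd * c / (2 * f0 * cos(theta))
v = 3550 * 1540 / (2 * 6.6000e+06 * cos(0))
v = 0.4142 m/s


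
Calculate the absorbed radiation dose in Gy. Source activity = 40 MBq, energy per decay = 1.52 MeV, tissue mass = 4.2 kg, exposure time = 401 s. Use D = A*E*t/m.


A = 40 MBq = 4.0000e+07 Bq
E = 1.52 MeV = 2.43504e-13 J
D = A*E*t/m = 4.0000e+07*2.43504e-13*401/4.2
D = 9.2995e-04 Gy


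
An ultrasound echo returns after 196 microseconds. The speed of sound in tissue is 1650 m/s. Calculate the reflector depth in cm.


depth = c * t / 2
t = 196 us = 1.9600e-04 s
depth = 1650 * 1.9600e-04 / 2
depth = 0.1617 m = 16.17 cm


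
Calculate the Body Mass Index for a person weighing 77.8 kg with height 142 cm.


BMI = weight / height^2
height = 142 cm = 1.42 m
BMI = 77.8 / 1.42^2
BMI = 38.58 kg/m^2


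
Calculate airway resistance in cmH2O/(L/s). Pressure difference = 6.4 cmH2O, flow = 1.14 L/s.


R = dP / flow
R = 6.4 / 1.14
R = 5.614 cmH2O/(L/s)


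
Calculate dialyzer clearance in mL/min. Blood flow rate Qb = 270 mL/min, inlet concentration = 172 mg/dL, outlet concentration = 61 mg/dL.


K = Qb * (Cb_in - Cb_out) / Cb_in
K = 270 * (172 - 61) / 172
K = 174.2 mL/min


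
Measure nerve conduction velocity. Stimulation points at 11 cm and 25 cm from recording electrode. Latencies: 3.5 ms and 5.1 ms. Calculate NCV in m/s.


Distance = (25 - 11) / 100 = 0.14 m
dt = (5.1 - 3.5) / 1000 = 0.0016 s
NCV = dist / dt = 87.5 m/s


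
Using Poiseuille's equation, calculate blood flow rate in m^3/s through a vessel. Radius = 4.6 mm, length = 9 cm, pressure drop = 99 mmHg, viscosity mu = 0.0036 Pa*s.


Q = pi*r^4*dP / (8*mu*L)
r = 0.0046 m, L = 0.09 m
dP = 99 mmHg = 13198.878 Pa
Q = 0.007163 m^3/s


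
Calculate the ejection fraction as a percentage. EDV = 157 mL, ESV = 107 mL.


SV = EDV - ESV = 157 - 107 = 50 mL
EF = SV/EDV * 100 = 50/157 * 100
EF = 31.85%


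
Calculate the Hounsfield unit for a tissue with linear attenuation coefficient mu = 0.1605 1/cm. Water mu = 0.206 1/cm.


HU = ((mu_tissue - mu_water) / mu_water) * 1000
HU = ((0.1605 - 0.206) / 0.206) * 1000
HU = -220.9
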